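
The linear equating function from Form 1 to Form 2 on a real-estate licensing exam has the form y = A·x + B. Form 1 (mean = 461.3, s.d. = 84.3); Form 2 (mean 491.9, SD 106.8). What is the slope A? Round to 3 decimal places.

A = SD_Y / SD_X = 106.8 / 84.3 = 1.267

1.267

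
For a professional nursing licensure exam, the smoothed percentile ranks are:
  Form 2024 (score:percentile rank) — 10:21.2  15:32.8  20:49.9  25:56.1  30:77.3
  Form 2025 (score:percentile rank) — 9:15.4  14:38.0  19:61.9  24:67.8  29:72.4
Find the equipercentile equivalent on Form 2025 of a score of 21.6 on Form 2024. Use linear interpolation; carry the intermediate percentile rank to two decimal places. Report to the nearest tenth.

PR of 21.6 on Form 2024: 49.9 + (21.6 − 20)/(25 − 20) × (56.1 − 49.9) = 51.88
On Form 2025, PR 51.88 falls between score 14 (PR 38.0) and 19 (PR 61.9).
Interpolate: 14 + (51.88 − 38.0)/(61.9 − 38.0) × (19 − 14) = 16.9

16.9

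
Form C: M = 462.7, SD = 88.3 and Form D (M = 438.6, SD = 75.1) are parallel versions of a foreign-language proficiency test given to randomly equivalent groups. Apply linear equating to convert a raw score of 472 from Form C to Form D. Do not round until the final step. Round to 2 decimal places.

Linear equating: y = (SD_Y/SD_X)(x − M_X) + M_Y
y = (75.1/88.3)(472 − 462.7) + 438.6
y = 0.850510 × 9.3 + 438.6 = 7.9097 + 438.6 = 446.51

446.51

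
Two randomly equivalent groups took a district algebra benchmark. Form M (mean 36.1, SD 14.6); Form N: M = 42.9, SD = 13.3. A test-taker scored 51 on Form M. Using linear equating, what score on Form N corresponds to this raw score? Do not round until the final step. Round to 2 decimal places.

56.47

Linear equating: y = (SD_Y/SD_X)(x − M_X) + M_Y
y = (13.3/14.6)(51 − 36.1) + 42.9
y = 0.910959 × 14.9 + 42.9 = 13.5733 + 42.9 = 56.47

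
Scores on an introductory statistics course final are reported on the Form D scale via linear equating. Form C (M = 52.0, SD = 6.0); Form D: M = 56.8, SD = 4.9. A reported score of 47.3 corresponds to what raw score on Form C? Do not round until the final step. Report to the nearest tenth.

Invert y = (SD_Y/SD_X)(x − M_X) + M_Y:
x = (SD_X/SD_Y)(y − M_Y) + M_X = (6.0/4.9)(47.3 − 56.8) + 52.0
x = 1.224490 × -9.500 + 52.0 = 40.4

40.4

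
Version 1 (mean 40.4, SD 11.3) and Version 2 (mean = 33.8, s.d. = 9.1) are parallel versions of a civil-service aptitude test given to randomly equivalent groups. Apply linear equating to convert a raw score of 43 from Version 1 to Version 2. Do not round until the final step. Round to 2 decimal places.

Linear equating: y = (SD_Y/SD_X)(x − M_X) + M_Y
y = (9.1/11.3)(43 − 40.4) + 33.8
y = 0.805310 × 2.6 + 33.8 = 2.0938 + 33.8 = 35.89

35.89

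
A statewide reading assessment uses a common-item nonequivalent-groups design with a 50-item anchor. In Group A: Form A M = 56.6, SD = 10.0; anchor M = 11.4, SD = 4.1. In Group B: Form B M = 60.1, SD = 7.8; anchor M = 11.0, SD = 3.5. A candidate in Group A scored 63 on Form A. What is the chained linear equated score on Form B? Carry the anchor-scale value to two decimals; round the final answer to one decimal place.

Form A → anchor (Group A): v = (4.1/10.0)(63 − 56.6) + 11.4 = 14.02
anchor → Form B (Group B): y = (7.8/3.5)(14.02 − 11.0) + 60.1 = 66.8

66.8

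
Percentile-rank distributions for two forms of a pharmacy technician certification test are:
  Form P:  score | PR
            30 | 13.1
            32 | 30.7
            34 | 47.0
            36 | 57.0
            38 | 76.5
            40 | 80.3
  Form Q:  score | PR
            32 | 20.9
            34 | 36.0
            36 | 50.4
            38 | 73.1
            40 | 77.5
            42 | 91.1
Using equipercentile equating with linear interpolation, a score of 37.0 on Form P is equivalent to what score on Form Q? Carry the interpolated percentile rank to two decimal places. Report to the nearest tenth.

PR of 37.0 on Form P: 57.0 + (37.0 − 36)/(38 − 36) × (76.5 − 57.0) = 66.75
On Form Q, PR 66.75 falls between score 36 (PR 50.4) and 38 (PR 73.1).
Interpolate: 36 + (66.75 − 50.4)/(73.1 − 50.4) × (38 − 36) = 37.4

37.4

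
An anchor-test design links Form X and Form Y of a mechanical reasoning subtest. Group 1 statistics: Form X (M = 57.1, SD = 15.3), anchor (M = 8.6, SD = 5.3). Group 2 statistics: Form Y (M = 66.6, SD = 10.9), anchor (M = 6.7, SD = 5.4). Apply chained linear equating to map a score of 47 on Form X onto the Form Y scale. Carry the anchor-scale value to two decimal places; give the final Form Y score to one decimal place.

63.4

Form X → anchor (Group 1): v = (5.3/15.3)(47 − 57.1) + 8.6 = 5.10
anchor → Form Y (Group 2): y = (10.9/5.4)(5.10 − 6.7) + 66.6 = 63.4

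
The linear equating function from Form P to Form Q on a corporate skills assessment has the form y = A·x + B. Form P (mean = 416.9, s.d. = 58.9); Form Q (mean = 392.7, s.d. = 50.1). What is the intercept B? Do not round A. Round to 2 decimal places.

38.09

A = SD_Y / SD_X = 50.1 / 58.9 = 0.850594
B = M_Y − A·M_X = 392.7 − 0.850594 × 416.9 = 38.09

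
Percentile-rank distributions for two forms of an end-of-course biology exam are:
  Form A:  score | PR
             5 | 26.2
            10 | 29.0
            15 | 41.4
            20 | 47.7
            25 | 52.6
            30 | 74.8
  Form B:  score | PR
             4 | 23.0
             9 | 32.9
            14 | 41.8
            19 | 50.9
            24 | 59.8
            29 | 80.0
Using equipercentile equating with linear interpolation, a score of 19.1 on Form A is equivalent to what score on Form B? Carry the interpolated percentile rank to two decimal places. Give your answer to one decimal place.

16.6

PR of 19.1 on Form A: 41.4 + (19.1 − 15)/(20 − 15) × (47.7 − 41.4) = 46.57
On Form B, PR 46.57 falls between score 14 (PR 41.8) and 19 (PR 50.9).
Interpolate: 14 + (46.57 − 41.8)/(50.9 − 41.8) × (19 − 14) = 16.6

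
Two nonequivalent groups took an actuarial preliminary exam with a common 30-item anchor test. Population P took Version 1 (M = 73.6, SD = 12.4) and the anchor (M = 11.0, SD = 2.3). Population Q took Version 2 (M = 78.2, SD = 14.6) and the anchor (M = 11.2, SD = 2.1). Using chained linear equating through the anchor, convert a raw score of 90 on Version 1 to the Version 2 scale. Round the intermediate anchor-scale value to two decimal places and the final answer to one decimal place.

Version 1 → anchor (Population P): v = (2.3/12.4)(90 − 73.6) + 11.0 = 14.04
anchor → Version 2 (Population Q): y = (14.6/2.1)(14.04 − 11.2) + 78.2 = 97.9

97.9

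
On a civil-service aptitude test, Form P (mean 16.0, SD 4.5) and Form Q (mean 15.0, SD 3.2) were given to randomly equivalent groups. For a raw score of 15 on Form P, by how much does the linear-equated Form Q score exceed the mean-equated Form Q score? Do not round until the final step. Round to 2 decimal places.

Mean-equated: 15 + (15.0 − 16.0) = 14.00
Linear-equated: (3.2/4.5)(15 − 16.0) + 15.0 = 14.289
Difference = 14.289 − 14.00 = 0.29

0.29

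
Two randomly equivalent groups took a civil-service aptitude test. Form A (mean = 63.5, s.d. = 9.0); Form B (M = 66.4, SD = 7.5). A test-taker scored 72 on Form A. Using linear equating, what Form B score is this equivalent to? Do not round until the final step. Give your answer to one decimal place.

73.5

Linear equating: y = (SD_Y/SD_X)(x − M_X) + M_Y
y = (7.5/9.0)(72 − 63.5) + 66.4
y = 0.833333 × 8.5 + 66.4 = 7.0833 + 66.4 = 73.5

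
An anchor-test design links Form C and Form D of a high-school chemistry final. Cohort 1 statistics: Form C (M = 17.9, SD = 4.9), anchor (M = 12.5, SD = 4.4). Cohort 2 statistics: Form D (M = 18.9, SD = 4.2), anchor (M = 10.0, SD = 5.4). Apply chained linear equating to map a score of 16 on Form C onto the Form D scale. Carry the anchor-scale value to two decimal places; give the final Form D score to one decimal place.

19.5

Form C → anchor (Cohort 1): v = (4.4/4.9)(16 − 17.9) + 12.5 = 10.79
anchor → Form D (Cohort 2): y = (4.2/5.4)(10.79 − 10.0) + 18.9 = 19.5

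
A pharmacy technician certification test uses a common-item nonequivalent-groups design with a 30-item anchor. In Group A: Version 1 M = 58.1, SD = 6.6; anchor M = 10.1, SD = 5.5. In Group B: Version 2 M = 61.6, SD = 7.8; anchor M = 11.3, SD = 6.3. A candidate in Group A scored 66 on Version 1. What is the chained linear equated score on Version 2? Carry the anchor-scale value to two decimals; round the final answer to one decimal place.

Version 1 → anchor (Group A): v = (5.5/6.6)(66 − 58.1) + 10.1 = 16.68
anchor → Version 2 (Group B): y = (7.8/6.3)(16.68 − 11.3) + 61.6 = 68.3

68.3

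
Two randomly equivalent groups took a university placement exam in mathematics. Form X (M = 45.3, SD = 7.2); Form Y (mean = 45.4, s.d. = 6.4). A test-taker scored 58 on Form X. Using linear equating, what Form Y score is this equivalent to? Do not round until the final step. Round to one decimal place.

56.7

Linear equating: y = (SD_Y/SD_X)(x − M_X) + M_Y
y = (6.4/7.2)(58 − 45.3) + 45.4
y = 0.888889 × 12.7 + 45.4 = 11.2889 + 45.4 = 56.7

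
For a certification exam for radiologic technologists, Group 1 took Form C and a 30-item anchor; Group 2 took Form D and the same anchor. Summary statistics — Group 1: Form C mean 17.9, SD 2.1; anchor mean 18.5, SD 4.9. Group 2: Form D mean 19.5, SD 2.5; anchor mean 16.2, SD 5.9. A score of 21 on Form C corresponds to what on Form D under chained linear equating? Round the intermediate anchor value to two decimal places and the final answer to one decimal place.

23.5

Form C → anchor (Group 1): v = (4.9/2.1)(21 − 17.9) + 18.5 = 25.73
anchor → Form D (Group 2): y = (2.5/5.9)(25.73 − 16.2) + 19.5 = 23.5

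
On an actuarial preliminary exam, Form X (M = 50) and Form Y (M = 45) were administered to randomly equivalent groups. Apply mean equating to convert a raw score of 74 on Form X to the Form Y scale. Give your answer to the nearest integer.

Mean equating: y = x + (M_Y − M_X) = 74 + (45 − 50) = 69

69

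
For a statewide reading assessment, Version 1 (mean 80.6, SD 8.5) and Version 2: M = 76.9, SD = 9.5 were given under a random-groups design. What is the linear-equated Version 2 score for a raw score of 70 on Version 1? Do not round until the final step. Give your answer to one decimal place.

65.1

Linear equating: y = (SD_Y/SD_X)(x − M_X) + M_Y
y = (9.5/8.5)(70 − 80.6) + 76.9
y = 1.117647 × -10.6 + 76.9 = -11.8471 + 76.9 = 65.1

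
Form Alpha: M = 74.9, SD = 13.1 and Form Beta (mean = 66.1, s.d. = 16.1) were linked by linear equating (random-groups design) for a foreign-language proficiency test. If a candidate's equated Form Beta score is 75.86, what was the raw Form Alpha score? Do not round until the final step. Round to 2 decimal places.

Invert y = (SD_Y/SD_X)(x − M_X) + M_Y:
x = (SD_X/SD_Y)(y − M_Y) + M_X = (13.1/16.1)(75.86 − 66.1) + 74.9
x = 0.813665 × 9.760 + 74.9 = 82.84

82.84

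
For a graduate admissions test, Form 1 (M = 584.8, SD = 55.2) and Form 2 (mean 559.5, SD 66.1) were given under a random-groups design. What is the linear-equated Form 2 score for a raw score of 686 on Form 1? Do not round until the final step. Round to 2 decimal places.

Linear equating: y = (SD_Y/SD_X)(x − M_X) + M_Y
y = (66.1/55.2)(686 − 584.8) + 559.5
y = 1.197464 × 101.2 + 559.5 = 121.1833 + 559.5 = 680.68

680.68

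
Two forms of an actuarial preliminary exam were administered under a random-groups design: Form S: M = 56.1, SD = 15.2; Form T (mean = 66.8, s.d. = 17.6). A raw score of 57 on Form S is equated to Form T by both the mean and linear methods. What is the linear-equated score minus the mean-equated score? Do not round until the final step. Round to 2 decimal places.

0.14

Mean-equated: 57 + (66.8 − 56.1) = 67.70
Linear-equated: (17.6/15.2)(57 − 56.1) + 66.8 = 67.842
Difference = 67.842 − 67.70 = 0.14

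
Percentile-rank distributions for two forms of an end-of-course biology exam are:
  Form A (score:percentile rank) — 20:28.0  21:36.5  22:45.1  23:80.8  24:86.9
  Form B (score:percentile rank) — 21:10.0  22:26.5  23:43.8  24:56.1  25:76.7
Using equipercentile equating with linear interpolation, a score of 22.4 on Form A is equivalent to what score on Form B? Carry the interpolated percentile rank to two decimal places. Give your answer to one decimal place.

PR of 22.4 on Form A: 45.1 + (22.4 − 22)/(23 − 22) × (80.8 − 45.1) = 59.38
On Form B, PR 59.38 falls between score 24 (PR 56.1) and 25 (PR 76.7).
Interpolate: 24 + (59.38 − 56.1)/(76.7 − 56.1) × (25 − 24) = 24.2

24.2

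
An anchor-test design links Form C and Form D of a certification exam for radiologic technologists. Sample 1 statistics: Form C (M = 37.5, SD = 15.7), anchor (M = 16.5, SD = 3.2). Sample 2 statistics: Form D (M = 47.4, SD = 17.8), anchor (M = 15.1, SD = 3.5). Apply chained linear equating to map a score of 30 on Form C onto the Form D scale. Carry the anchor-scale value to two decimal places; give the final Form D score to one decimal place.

Form C → anchor (Sample 1): v = (3.2/15.7)(30 − 37.5) + 16.5 = 14.97
anchor → Form D (Sample 2): y = (17.8/3.5)(14.97 − 15.1) + 47.4 = 46.7

46.7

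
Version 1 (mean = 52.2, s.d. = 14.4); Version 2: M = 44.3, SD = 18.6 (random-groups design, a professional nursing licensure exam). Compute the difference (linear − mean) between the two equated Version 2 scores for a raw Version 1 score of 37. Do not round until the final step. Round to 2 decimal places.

-4.43

Mean-equated: 37 + (44.3 − 52.2) = 29.10
Linear-equated: (18.6/14.4)(37 − 52.2) + 44.3 = 24.667
Difference = 24.667 − 29.10 = -4.43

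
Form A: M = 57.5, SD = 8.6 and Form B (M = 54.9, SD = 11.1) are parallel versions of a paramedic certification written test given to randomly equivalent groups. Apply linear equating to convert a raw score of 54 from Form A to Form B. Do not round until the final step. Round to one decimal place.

50.4

Linear equating: y = (SD_Y/SD_X)(x − M_X) + M_Y
y = (11.1/8.6)(54 − 57.5) + 54.9
y = 1.290698 × -3.5 + 54.9 = -4.5174 + 54.9 = 50.4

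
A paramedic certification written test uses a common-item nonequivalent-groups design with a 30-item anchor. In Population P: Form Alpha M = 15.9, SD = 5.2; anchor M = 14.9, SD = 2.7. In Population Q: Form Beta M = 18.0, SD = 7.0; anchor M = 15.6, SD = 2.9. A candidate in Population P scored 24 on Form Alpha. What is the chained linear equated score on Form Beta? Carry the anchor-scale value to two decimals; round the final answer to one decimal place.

26.5

Form Alpha → anchor (Population P): v = (2.7/5.2)(24 − 15.9) + 14.9 = 19.11
anchor → Form Beta (Population Q): y = (7.0/2.9)(19.11 − 15.6) + 18.0 = 26.5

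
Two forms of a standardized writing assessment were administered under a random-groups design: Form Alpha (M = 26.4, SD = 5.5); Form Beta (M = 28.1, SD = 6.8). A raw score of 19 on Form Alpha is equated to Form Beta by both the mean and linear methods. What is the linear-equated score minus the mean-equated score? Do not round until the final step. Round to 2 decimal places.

-1.75

Mean-equated: 19 + (28.1 − 26.4) = 20.70
Linear-equated: (6.8/5.5)(19 − 26.4) + 28.1 = 18.951
Difference = 18.951 − 20.70 = -1.75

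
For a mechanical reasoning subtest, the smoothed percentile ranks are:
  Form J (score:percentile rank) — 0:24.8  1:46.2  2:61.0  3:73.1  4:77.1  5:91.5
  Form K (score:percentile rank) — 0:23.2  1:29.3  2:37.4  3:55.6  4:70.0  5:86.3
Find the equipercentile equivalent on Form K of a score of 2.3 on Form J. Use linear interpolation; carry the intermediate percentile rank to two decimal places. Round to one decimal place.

PR of 2.3 on Form J: 61.0 + (2.3 − 2)/(3 − 2) × (73.1 − 61.0) = 64.63
On Form K, PR 64.63 falls between score 3 (PR 55.6) and 4 (PR 70.0).
Interpolate: 3 + (64.63 − 55.6)/(70.0 − 55.6) × (4 − 3) = 3.6

3.6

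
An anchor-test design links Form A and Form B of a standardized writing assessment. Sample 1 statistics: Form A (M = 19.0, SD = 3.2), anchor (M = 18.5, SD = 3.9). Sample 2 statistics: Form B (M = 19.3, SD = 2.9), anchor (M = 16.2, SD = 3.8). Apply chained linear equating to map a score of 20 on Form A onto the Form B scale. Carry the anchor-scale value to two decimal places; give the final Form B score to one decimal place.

Form A → anchor (Sample 1): v = (3.9/3.2)(20 − 19.0) + 18.5 = 19.72
anchor → Form B (Sample 2): y = (2.9/3.8)(19.72 − 16.2) + 19.3 = 22.0

22.0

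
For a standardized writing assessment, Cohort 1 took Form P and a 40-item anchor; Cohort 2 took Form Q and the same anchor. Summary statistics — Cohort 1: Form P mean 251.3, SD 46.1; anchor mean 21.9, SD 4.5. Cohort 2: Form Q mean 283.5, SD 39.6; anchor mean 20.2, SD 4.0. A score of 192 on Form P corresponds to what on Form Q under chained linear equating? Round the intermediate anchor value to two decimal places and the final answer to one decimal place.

Form P → anchor (Cohort 1): v = (4.5/46.1)(192 − 251.3) + 21.9 = 16.11
anchor → Form Q (Cohort 2): y = (39.6/4.0)(16.11 − 20.2) + 283.5 = 243.0

243.0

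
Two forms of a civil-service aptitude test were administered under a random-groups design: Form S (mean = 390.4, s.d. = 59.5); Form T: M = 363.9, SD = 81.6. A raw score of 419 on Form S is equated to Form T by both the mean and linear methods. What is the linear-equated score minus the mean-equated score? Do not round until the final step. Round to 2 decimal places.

Mean-equated: 419 + (363.9 − 390.4) = 392.50
Linear-equated: (81.6/59.5)(419 − 390.4) + 363.9 = 403.123
Difference = 403.123 − 392.50 = 10.62

10.62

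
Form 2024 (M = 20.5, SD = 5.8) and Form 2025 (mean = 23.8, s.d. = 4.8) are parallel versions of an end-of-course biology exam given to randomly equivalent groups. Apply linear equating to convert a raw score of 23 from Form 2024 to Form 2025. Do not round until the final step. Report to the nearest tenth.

Linear equating: y = (SD_Y/SD_X)(x − M_X) + M_Y
y = (4.8/5.8)(23 − 20.5) + 23.8
y = 0.827586 × 2.5 + 23.8 = 2.0690 + 23.8 = 25.9

25.9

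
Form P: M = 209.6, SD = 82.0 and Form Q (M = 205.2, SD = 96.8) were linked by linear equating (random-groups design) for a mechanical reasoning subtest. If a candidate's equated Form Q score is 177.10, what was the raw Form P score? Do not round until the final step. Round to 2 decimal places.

Invert y = (SD_Y/SD_X)(x − M_X) + M_Y:
x = (SD_X/SD_Y)(y − M_Y) + M_X = (82.0/96.8)(177.10 − 205.2) + 209.6
x = 0.847107 × -28.100 + 209.6 = 185.80

185.80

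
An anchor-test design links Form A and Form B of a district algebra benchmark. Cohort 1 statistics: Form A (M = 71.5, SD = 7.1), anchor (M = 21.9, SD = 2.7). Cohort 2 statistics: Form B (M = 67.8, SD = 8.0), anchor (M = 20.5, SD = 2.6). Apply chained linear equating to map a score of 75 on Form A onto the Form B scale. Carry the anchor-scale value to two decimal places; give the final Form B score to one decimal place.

76.2

Form A → anchor (Cohort 1): v = (2.7/7.1)(75 − 71.5) + 21.9 = 23.23
anchor → Form B (Cohort 2): y = (8.0/2.6)(23.23 − 20.5) + 67.8 = 76.2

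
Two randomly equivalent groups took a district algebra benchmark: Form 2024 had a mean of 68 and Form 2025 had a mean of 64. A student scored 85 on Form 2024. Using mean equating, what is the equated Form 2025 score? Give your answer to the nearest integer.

Mean equating: y = x + (M_Y − M_X) = 85 + (64 − 68) = 81

81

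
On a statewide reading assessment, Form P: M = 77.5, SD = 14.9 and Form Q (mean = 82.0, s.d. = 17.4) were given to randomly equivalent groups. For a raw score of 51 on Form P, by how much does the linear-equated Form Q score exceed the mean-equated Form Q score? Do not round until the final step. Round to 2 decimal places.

-4.45

Mean-equated: 51 + (82.0 − 77.5) = 55.50
Linear-equated: (17.4/14.9)(51 − 77.5) + 82.0 = 51.054
Difference = 51.054 − 55.50 = -4.45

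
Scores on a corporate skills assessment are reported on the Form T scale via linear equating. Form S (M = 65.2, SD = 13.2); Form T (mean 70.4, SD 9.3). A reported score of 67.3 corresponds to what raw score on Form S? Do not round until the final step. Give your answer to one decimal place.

Invert y = (SD_Y/SD_X)(x − M_X) + M_Y:
x = (SD_X/SD_Y)(y − M_Y) + M_X = (13.2/9.3)(67.3 − 70.4) + 65.2
x = 1.419355 × -3.100 + 65.2 = 60.8

60.8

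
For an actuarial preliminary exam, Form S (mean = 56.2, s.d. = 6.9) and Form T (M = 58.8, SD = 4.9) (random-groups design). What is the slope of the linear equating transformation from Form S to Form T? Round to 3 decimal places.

A = SD_Y / SD_X = 4.9 / 6.9 = 0.710

0.710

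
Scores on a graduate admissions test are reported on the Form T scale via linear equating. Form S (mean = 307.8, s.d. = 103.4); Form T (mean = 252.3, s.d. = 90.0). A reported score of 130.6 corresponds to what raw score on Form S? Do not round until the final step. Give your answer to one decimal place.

Invert y = (SD_Y/SD_X)(x − M_X) + M_Y:
x = (SD_X/SD_Y)(y − M_Y) + M_X = (103.4/90.0)(130.6 − 252.3) + 307.8
x = 1.148889 × -121.700 + 307.8 = 168.0

168.0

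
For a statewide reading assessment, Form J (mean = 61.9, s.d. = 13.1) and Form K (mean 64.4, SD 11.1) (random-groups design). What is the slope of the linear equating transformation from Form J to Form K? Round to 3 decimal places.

A = SD_Y / SD_X = 11.1 / 13.1 = 0.847

0.847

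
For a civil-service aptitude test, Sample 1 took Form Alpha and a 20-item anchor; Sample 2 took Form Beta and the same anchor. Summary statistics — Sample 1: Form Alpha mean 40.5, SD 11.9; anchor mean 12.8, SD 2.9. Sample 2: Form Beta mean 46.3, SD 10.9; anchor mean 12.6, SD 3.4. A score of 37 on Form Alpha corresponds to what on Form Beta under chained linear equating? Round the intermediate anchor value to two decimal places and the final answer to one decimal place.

44.2

Form Alpha → anchor (Sample 1): v = (2.9/11.9)(37 − 40.5) + 12.8 = 11.95
anchor → Form Beta (Sample 2): y = (10.9/3.4)(11.95 − 12.6) + 46.3 = 44.2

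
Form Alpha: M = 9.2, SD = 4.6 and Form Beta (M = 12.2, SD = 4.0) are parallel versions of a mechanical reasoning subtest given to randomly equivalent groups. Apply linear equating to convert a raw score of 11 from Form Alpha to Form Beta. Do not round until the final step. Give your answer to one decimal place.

Linear equating: y = (SD_Y/SD_X)(x − M_X) + M_Y
y = (4.0/4.6)(11 − 9.2) + 12.2
y = 0.869565 × 1.8 + 12.2 = 1.5652 + 12.2 = 13.8

13.8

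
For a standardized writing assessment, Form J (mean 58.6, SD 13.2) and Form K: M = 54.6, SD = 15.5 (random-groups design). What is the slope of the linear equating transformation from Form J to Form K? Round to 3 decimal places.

1.174

A = SD_Y / SD_X = 15.5 / 13.2 = 1.174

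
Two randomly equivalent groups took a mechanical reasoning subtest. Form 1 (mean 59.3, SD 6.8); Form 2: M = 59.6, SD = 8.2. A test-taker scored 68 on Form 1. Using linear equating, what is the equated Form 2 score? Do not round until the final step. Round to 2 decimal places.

70.09

Linear equating: y = (SD_Y/SD_X)(x − M_X) + M_Y
y = (8.2/6.8)(68 − 59.3) + 59.6
y = 1.205882 × 8.7 + 59.6 = 10.4912 + 59.6 = 70.09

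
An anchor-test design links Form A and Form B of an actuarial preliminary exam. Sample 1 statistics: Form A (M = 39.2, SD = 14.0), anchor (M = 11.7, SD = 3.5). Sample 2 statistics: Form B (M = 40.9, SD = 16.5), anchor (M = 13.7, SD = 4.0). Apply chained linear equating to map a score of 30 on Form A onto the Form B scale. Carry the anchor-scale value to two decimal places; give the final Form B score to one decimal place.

23.2

Form A → anchor (Sample 1): v = (3.5/14.0)(30 − 39.2) + 11.7 = 9.40
anchor → Form B (Sample 2): y = (16.5/4.0)(9.40 − 13.7) + 40.9 = 23.2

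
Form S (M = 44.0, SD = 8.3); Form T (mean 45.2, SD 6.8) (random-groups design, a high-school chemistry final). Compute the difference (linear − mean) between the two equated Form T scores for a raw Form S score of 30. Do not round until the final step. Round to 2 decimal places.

2.53

Mean-equated: 30 + (45.2 − 44.0) = 31.20
Linear-equated: (6.8/8.3)(30 − 44.0) + 45.2 = 33.730
Difference = 33.730 − 31.20 = 2.53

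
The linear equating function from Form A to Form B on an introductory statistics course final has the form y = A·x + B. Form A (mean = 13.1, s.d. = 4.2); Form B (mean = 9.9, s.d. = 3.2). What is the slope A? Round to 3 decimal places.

0.762

A = SD_Y / SD_X = 3.2 / 4.2 = 0.762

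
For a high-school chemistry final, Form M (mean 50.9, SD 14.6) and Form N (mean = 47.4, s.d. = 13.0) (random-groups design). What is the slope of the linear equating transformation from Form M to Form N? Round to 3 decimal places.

0.890

A = SD_Y / SD_X = 13.0 / 14.6 = 0.890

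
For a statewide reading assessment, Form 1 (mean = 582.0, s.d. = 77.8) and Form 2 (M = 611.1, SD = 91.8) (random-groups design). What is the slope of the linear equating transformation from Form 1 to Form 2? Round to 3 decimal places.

1.180

A = SD_Y / SD_X = 91.8 / 77.8 = 1.180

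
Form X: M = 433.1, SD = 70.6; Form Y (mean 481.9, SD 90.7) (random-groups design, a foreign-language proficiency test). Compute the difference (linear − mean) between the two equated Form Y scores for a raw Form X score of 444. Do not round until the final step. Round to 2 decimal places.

Mean-equated: 444 + (481.9 − 433.1) = 492.80
Linear-equated: (90.7/70.6)(444 − 433.1) + 481.9 = 495.903
Difference = 495.903 − 492.80 = 3.10

3.10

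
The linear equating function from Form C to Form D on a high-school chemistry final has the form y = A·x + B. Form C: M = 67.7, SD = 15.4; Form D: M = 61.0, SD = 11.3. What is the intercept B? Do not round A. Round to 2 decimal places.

A = SD_Y / SD_X = 11.3 / 15.4 = 0.733766
B = M_Y − A·M_X = 61.0 − 0.733766 × 67.7 = 11.32

11.32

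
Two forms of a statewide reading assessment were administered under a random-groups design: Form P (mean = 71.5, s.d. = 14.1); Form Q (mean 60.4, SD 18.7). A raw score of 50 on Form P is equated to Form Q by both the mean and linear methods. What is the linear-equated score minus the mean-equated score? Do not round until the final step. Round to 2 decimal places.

Mean-equated: 50 + (60.4 − 71.5) = 38.90
Linear-equated: (18.7/14.1)(50 − 71.5) + 60.4 = 31.886
Difference = 31.886 − 38.90 = -7.01

-7.01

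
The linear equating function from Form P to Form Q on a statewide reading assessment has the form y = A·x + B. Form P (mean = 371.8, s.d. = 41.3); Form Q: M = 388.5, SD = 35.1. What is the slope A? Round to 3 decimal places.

0.850

A = SD_Y / SD_X = 35.1 / 41.3 = 0.850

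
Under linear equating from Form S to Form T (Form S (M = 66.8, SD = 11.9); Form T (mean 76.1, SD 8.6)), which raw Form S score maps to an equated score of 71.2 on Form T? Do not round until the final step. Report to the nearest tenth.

60.0

Invert y = (SD_Y/SD_X)(x − M_X) + M_Y:
x = (SD_X/SD_Y)(y − M_Y) + M_X = (11.9/8.6)(71.2 − 76.1) + 66.8
x = 1.383721 × -4.900 + 66.8 = 60.0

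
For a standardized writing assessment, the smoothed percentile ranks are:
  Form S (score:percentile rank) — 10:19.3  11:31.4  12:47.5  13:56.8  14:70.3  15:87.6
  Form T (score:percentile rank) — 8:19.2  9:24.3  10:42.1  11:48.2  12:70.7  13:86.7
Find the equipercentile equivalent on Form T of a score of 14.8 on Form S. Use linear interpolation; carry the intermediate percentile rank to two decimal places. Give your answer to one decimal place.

12.8

PR of 14.8 on Form S: 70.3 + (14.8 − 14)/(15 − 14) × (87.6 − 70.3) = 84.14
On Form T, PR 84.14 falls between score 12 (PR 70.7) and 13 (PR 86.7).
Interpolate: 12 + (84.14 − 70.7)/(86.7 − 70.7) × (13 − 12) = 12.8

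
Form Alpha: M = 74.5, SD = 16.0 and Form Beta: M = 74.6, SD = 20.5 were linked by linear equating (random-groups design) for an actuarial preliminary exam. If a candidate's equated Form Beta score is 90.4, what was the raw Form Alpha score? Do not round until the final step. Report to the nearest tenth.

Invert y = (SD_Y/SD_X)(x − M_X) + M_Y:
x = (SD_X/SD_Y)(y − M_Y) + M_X = (16.0/20.5)(90.4 − 74.6) + 74.5
x = 0.780488 × 15.800 + 74.5 = 86.8

86.8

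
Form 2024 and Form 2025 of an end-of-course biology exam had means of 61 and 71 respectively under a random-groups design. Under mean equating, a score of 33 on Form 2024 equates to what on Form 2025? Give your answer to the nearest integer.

43

Mean equating: y = x + (M_Y − M_X) = 33 + (71 − 61) = 43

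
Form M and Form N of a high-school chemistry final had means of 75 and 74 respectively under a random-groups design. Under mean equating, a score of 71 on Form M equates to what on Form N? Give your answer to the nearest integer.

Mean equating: y = x + (M_Y − M_X) = 71 + (74 − 75) = 70

70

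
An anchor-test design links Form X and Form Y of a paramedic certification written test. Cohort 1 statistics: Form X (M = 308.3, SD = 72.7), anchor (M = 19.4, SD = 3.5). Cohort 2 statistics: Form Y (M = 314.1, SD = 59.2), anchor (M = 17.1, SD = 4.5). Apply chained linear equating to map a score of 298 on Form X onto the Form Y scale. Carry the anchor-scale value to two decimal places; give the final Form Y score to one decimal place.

Form X → anchor (Cohort 1): v = (3.5/72.7)(298 − 308.3) + 19.4 = 18.90
anchor → Form Y (Cohort 2): y = (59.2/4.5)(18.90 − 17.1) + 314.1 = 337.8

337.8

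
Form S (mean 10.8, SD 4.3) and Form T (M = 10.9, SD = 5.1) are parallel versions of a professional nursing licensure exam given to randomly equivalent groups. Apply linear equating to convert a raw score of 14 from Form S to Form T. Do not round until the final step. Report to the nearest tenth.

14.7

Linear equating: y = (SD_Y/SD_X)(x − M_X) + M_Y
y = (5.1/4.3)(14 − 10.8) + 10.9
y = 1.186047 × 3.2 + 10.9 = 3.7953 + 10.9 = 14.7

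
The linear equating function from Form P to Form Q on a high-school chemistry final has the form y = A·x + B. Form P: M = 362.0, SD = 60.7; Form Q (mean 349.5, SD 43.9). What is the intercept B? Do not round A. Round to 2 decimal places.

87.69

A = SD_Y / SD_X = 43.9 / 60.7 = 0.723229
B = M_Y − A·M_X = 349.5 − 0.723229 × 362.0 = 87.69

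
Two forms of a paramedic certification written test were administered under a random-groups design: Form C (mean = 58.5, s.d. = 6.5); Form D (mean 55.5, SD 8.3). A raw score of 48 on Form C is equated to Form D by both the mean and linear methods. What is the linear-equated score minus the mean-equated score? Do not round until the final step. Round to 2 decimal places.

Mean-equated: 48 + (55.5 − 58.5) = 45.00
Linear-equated: (8.3/6.5)(48 − 58.5) + 55.5 = 42.092
Difference = 42.092 − 45.00 = -2.91

-2.91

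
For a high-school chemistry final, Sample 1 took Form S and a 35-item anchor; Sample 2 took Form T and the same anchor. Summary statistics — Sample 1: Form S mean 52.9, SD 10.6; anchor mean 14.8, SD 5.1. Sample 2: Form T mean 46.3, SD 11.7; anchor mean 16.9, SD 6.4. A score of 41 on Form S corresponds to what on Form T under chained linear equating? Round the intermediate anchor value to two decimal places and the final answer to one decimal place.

Form S → anchor (Sample 1): v = (5.1/10.6)(41 − 52.9) + 14.8 = 9.07
anchor → Form T (Sample 2): y = (11.7/6.4)(9.07 − 16.9) + 46.3 = 32.0

32.0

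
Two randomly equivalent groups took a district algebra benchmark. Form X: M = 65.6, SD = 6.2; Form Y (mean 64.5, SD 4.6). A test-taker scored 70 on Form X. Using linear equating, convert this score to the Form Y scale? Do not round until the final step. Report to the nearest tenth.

Linear equating: y = (SD_Y/SD_X)(x − M_X) + M_Y
y = (4.6/6.2)(70 − 65.6) + 64.5
y = 0.741935 × 4.4 + 64.5 = 3.2645 + 64.5 = 67.8

67.8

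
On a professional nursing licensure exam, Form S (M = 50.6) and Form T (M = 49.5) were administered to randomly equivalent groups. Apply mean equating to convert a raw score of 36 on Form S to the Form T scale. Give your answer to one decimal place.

34.9

Mean equating: y = x + (M_Y − M_X) = 36 + (49.5 − 50.6) = 34.9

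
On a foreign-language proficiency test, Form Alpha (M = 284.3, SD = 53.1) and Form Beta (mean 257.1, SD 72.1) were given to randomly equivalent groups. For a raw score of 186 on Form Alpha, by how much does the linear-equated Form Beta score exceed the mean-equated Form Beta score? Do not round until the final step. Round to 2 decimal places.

Mean-equated: 186 + (257.1 − 284.3) = 158.80
Linear-equated: (72.1/53.1)(186 − 284.3) + 257.1 = 123.627
Difference = 123.627 − 158.80 = -35.17

-35.17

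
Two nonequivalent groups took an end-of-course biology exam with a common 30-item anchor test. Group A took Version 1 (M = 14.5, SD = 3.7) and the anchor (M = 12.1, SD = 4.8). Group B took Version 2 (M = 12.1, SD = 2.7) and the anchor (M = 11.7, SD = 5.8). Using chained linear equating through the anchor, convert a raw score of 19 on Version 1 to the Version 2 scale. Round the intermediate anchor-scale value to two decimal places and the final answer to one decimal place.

Version 1 → anchor (Group A): v = (4.8/3.7)(19 − 14.5) + 12.1 = 17.94
anchor → Version 2 (Group B): y = (2.7/5.8)(17.94 − 11.7) + 12.1 = 15.0

15.0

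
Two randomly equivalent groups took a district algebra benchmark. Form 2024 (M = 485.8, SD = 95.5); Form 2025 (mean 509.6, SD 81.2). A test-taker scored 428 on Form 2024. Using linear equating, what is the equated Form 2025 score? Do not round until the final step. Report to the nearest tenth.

460.5

Linear equating: y = (SD_Y/SD_X)(x − M_X) + M_Y
y = (81.2/95.5)(428 − 485.8) + 509.6
y = 0.850262 × -57.8 + 509.6 = -49.1451 + 509.6 = 460.5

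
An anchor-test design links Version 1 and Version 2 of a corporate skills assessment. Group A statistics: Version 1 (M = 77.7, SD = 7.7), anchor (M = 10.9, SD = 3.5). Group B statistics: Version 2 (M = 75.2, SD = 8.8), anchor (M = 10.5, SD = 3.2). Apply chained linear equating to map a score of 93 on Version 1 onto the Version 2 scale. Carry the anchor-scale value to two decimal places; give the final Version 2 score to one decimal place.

95.4

Version 1 → anchor (Group A): v = (3.5/7.7)(93 − 77.7) + 10.9 = 17.85
anchor → Version 2 (Group B): y = (8.8/3.2)(17.85 − 10.5) + 75.2 = 95.4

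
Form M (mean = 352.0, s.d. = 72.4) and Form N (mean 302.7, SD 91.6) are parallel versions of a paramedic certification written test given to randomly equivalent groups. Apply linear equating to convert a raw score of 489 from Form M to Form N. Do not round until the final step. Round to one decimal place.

476.0

Linear equating: y = (SD_Y/SD_X)(x − M_X) + M_Y
y = (91.6/72.4)(489 − 352.0) + 302.7
y = 1.265193 × 137.0 + 302.7 = 173.3315 + 302.7 = 476.0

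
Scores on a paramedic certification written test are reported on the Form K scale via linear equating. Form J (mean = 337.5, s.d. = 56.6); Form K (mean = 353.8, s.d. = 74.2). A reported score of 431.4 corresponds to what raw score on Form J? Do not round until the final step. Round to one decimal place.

396.7

Invert y = (SD_Y/SD_X)(x − M_X) + M_Y:
x = (SD_X/SD_Y)(y − M_Y) + M_X = (56.6/74.2)(431.4 − 353.8) + 337.5
x = 0.762803 × 77.600 + 337.5 = 396.7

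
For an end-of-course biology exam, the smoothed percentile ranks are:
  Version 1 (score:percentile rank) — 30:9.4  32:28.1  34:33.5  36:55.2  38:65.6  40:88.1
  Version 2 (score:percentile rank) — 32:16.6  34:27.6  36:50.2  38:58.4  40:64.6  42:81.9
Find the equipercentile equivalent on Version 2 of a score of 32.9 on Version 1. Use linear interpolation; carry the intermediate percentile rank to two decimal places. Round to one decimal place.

PR of 32.9 on Version 1: 28.1 + (32.9 − 32)/(34 − 32) × (33.5 − 28.1) = 30.53
On Version 2, PR 30.53 falls between score 34 (PR 27.6) and 36 (PR 50.2).
Interpolate: 34 + (30.53 − 27.6)/(50.2 − 27.6) × (36 − 34) = 34.3

34.3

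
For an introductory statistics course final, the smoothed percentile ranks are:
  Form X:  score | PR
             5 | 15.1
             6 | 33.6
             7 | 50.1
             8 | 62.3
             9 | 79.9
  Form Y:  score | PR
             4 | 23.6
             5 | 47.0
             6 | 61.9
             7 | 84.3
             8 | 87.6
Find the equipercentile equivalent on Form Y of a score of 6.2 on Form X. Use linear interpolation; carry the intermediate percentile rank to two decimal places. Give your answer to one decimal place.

PR of 6.2 on Form X: 33.6 + (6.2 − 6)/(7 − 6) × (50.1 − 33.6) = 36.90
On Form Y, PR 36.90 falls between score 4 (PR 23.6) and 5 (PR 47.0).
Interpolate: 4 + (36.90 − 23.6)/(47.0 − 23.6) × (5 − 4) = 4.6

4.6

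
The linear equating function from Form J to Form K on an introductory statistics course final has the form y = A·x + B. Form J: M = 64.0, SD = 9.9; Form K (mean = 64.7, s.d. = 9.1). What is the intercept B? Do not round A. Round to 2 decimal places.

5.87

A = SD_Y / SD_X = 9.1 / 9.9 = 0.919192
B = M_Y − A·M_X = 64.7 − 0.919192 × 64.0 = 5.87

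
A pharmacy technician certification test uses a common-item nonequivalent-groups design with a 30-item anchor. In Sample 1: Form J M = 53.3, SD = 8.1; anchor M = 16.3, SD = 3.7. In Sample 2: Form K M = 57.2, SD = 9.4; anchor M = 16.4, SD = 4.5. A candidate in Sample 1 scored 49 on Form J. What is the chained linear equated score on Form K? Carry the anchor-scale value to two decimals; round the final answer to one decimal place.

52.9

Form J → anchor (Sample 1): v = (3.7/8.1)(49 − 53.3) + 16.3 = 14.34
anchor → Form K (Sample 2): y = (9.4/4.5)(14.34 − 16.4) + 57.2 = 52.9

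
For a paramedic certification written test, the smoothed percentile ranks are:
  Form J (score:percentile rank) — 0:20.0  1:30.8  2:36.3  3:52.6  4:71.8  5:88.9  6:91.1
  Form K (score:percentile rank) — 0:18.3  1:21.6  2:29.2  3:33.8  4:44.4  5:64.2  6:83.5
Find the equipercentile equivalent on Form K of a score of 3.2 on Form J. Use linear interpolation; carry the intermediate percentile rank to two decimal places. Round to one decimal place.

4.6

PR of 3.2 on Form J: 52.6 + (3.2 − 3)/(4 − 3) × (71.8 − 52.6) = 56.44
On Form K, PR 56.44 falls between score 4 (PR 44.4) and 5 (PR 64.2).
Interpolate: 4 + (56.44 − 44.4)/(64.2 − 44.4) × (5 − 4) = 4.6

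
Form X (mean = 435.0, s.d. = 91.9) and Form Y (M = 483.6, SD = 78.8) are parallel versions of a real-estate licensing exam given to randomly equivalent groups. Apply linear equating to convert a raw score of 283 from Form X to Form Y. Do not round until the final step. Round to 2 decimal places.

Linear equating: y = (SD_Y/SD_X)(x − M_X) + M_Y
y = (78.8/91.9)(283 − 435.0) + 483.6
y = 0.857454 × -152.0 + 483.6 = -130.3330 + 483.6 = 353.27

353.27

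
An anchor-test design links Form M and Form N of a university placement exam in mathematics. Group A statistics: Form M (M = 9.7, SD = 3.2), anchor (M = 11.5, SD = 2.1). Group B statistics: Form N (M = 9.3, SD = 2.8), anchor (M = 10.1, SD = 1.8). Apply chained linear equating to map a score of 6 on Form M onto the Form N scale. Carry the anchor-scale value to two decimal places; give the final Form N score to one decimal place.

7.7

Form M → anchor (Group A): v = (2.1/3.2)(6 − 9.7) + 11.5 = 9.07
anchor → Form N (Group B): y = (2.8/1.8)(9.07 − 10.1) + 9.3 = 7.7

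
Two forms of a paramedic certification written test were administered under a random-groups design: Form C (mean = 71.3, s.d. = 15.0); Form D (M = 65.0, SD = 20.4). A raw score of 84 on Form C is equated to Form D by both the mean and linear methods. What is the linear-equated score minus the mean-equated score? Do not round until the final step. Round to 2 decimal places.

Mean-equated: 84 + (65.0 − 71.3) = 77.70
Linear-equated: (20.4/15.0)(84 − 71.3) + 65.0 = 82.272
Difference = 82.272 − 77.70 = 4.57

4.57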